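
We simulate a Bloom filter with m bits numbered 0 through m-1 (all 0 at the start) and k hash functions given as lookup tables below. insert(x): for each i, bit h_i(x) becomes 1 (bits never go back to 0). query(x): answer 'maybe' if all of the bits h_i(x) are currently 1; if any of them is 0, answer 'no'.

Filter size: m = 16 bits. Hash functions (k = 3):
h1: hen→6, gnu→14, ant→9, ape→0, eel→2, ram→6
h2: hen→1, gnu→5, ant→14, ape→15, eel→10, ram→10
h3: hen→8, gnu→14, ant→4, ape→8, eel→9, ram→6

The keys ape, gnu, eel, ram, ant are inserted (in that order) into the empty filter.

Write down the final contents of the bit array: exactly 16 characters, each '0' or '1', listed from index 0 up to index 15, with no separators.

Start: bits=0000000000000000
After insert 'ape': sets bits 0 8 15 -> bits=1000000010000001
After insert 'gnu': sets bits 5 14 -> bits=1000010010000011
After insert 'eel': sets bits 2 9 10 -> bits=1010010011100011
After insert 'ram': sets bits 6 10 -> bits=1010011011100011
After insert 'ant': sets bits 4 9 14 -> bits=1010111011100011

Answer: 1010111011100011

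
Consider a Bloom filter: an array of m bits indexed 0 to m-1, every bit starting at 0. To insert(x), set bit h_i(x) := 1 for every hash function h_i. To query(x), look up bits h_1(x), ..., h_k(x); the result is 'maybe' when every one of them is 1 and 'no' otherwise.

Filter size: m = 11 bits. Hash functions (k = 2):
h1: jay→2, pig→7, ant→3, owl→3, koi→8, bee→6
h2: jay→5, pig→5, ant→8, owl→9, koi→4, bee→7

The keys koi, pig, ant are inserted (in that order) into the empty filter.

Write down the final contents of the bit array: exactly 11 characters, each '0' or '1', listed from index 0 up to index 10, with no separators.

Answer: 00011101100

Derivation:
Start: bits=00000000000
After insert 'koi': sets bits 4 8 -> bits=00001000100
After insert 'pig': sets bits 5 7 -> bits=00001101100
After insert 'ant': sets bits 3 8 -> bits=00011101100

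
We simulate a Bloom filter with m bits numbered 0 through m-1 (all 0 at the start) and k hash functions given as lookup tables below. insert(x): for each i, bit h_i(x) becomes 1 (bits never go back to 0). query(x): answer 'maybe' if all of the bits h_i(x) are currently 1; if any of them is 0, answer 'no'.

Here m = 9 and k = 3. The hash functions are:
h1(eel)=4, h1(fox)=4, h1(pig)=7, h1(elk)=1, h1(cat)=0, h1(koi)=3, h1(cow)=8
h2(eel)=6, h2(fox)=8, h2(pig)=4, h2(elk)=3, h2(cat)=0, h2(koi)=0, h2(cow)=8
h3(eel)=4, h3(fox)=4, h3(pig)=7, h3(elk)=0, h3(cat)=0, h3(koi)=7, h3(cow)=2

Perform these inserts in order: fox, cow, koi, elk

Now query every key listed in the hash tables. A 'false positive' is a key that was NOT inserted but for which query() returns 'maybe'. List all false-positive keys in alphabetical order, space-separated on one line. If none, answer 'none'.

Answer: cat pig

Derivation:
Start: bits=000000000
After insert 'fox': sets bits 4 8 -> bits=000010001
After insert 'cow': sets bits 2 8 -> bits=001010001
After insert 'koi': sets bits 0 3 7 -> bits=101110011
After insert 'elk': sets bits 0 1 3 -> bits=111110011
Not inserted: cat eel pig — query each against bits=111110011:
query cat: checks bit0=1 (all 1) -> maybe => FALSE POSITIVE
query eel: checks bit4=1, bit6=0 (has a 0) -> no => not a false positive
query pig: checks bit4=1, bit7=1 (all 1) -> maybe => FALSE POSITIVE
False positives (alphabetical): cat pig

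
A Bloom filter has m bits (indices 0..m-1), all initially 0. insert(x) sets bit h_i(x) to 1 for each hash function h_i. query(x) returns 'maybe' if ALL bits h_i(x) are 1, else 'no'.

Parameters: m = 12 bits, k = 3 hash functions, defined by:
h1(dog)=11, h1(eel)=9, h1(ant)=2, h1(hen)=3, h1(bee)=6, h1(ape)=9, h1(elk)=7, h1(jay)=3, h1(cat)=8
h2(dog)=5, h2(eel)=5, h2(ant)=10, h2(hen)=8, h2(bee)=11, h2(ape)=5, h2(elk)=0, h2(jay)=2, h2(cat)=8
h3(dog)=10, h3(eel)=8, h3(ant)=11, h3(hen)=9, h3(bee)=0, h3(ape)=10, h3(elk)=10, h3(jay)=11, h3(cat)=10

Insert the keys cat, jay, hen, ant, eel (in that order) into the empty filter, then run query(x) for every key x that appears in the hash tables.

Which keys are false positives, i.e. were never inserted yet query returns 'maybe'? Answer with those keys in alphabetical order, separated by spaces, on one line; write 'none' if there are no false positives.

Start: bits=000000000000
After insert 'cat': sets bits 8 10 -> bits=000000001010
After insert 'jay': sets bits 2 3 11 -> bits=001100001011
After insert 'hen': sets bits 3 8 9 -> bits=001100001111
After insert 'ant': sets bits 2 10 11 -> bits=001100001111
After insert 'eel': sets bits 5 8 9 -> bits=001101001111
Not inserted: ape bee dog elk — query each against bits=001101001111:
query ape: checks bit5=1, bit9=1, bit10=1 (all 1) -> maybe => FALSE POSITIVE
query bee: checks bit0=0, bit6=0, bit11=1 (has a 0) -> no => not a false positive
query dog: checks bit5=1, bit10=1, bit11=1 (all 1) -> maybe => FALSE POSITIVE
query elk: checks bit0=0, bit7=0, bit10=1 (has a 0) -> no => not a false positive
False positives (alphabetical): ape dog

Answer: ape dog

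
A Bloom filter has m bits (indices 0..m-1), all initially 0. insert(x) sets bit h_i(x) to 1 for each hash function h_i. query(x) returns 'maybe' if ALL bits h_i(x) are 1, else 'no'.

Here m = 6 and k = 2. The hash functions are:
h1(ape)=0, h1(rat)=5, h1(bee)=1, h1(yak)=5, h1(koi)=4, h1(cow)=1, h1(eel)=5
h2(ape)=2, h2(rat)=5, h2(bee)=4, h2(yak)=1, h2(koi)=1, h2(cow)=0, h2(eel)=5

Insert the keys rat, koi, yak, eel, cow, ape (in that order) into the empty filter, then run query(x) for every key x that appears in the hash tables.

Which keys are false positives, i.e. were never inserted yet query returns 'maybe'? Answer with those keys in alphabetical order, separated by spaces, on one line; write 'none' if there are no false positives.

Answer: bee

Derivation:
Start: bits=000000
After insert 'rat': sets bits 5 -> bits=000001
After insert 'koi': sets bits 1 4 -> bits=010011
After insert 'yak': sets bits 1 5 -> bits=010011
After insert 'eel': sets bits 5 -> bits=010011
After insert 'cow': sets bits 0 1 -> bits=110011
After insert 'ape': sets bits 0 2 -> bits=111011
Not inserted: bee — query each against bits=111011:
query bee: checks bit1=1, bit4=1 (all 1) -> maybe => FALSE POSITIVE
False positives (alphabetical): bee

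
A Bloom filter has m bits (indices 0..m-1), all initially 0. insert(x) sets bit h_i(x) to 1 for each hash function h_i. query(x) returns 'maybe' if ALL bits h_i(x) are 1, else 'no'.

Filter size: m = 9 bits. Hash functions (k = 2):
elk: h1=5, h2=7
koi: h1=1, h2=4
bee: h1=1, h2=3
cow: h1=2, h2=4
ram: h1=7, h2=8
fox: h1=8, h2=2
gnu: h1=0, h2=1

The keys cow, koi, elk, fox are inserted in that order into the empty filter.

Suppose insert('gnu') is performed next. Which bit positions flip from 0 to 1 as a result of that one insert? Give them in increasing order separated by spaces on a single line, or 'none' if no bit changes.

Answer: 0

Derivation:
Start: bits=000000000
After insert 'cow': sets bits 2 4 -> bits=001010000
After insert 'koi': sets bits 1 4 -> bits=011010000
After insert 'elk': sets bits 5 7 -> bits=011011010
After insert 'fox': sets bits 2 8 -> bits=011011011
insert 'gnu' would touch bits 0 1; currently bit0=0, bit1=1
Bits that are 0 among those (would change 0->1): 0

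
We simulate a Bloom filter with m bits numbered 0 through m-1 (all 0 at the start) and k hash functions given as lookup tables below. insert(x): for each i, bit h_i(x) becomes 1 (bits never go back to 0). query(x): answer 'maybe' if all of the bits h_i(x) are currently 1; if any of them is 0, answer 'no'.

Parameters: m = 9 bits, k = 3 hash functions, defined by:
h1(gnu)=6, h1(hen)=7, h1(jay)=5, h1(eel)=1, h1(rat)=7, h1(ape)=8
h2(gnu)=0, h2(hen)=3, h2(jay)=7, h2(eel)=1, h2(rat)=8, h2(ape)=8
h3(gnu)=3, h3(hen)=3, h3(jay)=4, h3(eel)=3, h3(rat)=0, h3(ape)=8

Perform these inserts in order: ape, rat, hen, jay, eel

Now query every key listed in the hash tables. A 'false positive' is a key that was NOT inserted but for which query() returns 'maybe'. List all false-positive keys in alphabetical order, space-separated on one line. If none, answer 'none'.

Start: bits=000000000
After insert 'ape': sets bits 8 -> bits=000000001
After insert 'rat': sets bits 0 7 8 -> bits=100000011
After insert 'hen': sets bits 3 7 -> bits=100100011
After insert 'jay': sets bits 4 5 7 -> bits=100111011
After insert 'eel': sets bits 1 3 -> bits=110111011
Not inserted: gnu — query each against bits=110111011:
query gnu: checks bit0=1, bit3=1, bit6=0 (has a 0) -> no => not a false positive
False positives (alphabetical): none

Answer: none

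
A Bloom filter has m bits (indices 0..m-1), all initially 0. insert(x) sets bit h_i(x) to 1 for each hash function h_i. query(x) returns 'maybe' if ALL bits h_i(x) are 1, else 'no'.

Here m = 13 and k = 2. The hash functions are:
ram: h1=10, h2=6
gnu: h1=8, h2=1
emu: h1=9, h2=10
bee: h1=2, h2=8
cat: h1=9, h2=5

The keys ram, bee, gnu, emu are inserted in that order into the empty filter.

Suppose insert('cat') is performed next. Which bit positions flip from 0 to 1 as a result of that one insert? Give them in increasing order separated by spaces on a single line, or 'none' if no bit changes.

Start: bits=0000000000000
After insert 'ram': sets bits 6 10 -> bits=0000001000100
After insert 'bee': sets bits 2 8 -> bits=0010001010100
After insert 'gnu': sets bits 1 8 -> bits=0110001010100
After insert 'emu': sets bits 9 10 -> bits=0110001011100
insert 'cat' would touch bits 5 9; currently bit5=0, bit9=1
Bits that are 0 among those (would change 0->1): 5

Answer: 5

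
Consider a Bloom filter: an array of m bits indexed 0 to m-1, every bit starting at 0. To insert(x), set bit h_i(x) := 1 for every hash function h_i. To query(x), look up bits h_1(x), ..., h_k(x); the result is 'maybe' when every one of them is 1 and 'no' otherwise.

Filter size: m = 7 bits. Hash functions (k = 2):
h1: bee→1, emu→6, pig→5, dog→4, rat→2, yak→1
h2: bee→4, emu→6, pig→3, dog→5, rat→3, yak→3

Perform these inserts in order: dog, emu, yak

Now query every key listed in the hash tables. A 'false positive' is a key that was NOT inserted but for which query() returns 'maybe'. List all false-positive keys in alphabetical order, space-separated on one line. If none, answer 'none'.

Start: bits=0000000
After insert 'dog': sets bits 4 5 -> bits=0000110
After insert 'emu': sets bits 6 -> bits=0000111
After insert 'yak': sets bits 1 3 -> bits=0101111
Not inserted: bee pig rat — query each against bits=0101111:
query bee: checks bit1=1, bit4=1 (all 1) -> maybe => FALSE POSITIVE
query pig: checks bit3=1, bit5=1 (all 1) -> maybe => FALSE POSITIVE
query rat: checks bit2=0, bit3=1 (has a 0) -> no => not a false positive
False positives (alphabetical): bee pig

Answer: bee pig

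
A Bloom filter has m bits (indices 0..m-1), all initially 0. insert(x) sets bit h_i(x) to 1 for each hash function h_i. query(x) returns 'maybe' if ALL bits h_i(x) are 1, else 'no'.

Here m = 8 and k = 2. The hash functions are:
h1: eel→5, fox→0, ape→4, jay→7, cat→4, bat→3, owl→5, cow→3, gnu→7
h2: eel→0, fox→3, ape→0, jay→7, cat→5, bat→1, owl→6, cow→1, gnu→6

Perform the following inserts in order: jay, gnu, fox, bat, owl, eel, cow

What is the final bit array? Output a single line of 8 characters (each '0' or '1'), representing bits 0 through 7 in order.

Start: bits=00000000
After insert 'jay': sets bits 7 -> bits=00000001
After insert 'gnu': sets bits 6 7 -> bits=00000011
After insert 'fox': sets bits 0 3 -> bits=10010011
After insert 'bat': sets bits 1 3 -> bits=11010011
After insert 'owl': sets bits 5 6 -> bits=11010111
After insert 'eel': sets bits 0 5 -> bits=11010111
After insert 'cow': sets bits 1 3 -> bits=11010111

Answer: 11010111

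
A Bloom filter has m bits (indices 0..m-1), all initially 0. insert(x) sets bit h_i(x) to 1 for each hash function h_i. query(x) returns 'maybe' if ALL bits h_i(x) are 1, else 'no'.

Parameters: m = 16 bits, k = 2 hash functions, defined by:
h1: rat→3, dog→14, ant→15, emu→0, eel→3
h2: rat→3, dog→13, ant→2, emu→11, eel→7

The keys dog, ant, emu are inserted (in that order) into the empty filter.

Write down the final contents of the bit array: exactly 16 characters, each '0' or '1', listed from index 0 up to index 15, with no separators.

Answer: 1010000000010111

Derivation:
Start: bits=0000000000000000
After insert 'dog': sets bits 13 14 -> bits=0000000000000110
After insert 'ant': sets bits 2 15 -> bits=0010000000000111
After insert 'emu': sets bits 0 11 -> bits=1010000000010111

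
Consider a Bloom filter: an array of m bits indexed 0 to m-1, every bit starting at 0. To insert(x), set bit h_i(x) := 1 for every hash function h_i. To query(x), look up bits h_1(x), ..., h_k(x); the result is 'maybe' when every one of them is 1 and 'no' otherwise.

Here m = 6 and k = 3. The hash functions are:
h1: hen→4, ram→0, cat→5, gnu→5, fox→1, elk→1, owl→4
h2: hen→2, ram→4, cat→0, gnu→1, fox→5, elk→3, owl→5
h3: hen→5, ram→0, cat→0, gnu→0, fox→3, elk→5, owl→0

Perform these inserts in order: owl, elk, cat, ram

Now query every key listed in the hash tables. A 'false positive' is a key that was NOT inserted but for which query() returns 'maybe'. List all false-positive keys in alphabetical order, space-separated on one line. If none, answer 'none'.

Answer: fox gnu

Derivation:
Start: bits=000000
After insert 'owl': sets bits 0 4 5 -> bits=100011
After insert 'elk': sets bits 1 3 5 -> bits=110111
After insert 'cat': sets bits 0 5 -> bits=110111
After insert 'ram': sets bits 0 4 -> bits=110111
Not inserted: fox gnu hen — query each against bits=110111:
query fox: checks bit1=1, bit3=1, bit5=1 (all 1) -> maybe => FALSE POSITIVE
query gnu: checks bit0=1, bit1=1, bit5=1 (all 1) -> maybe => FALSE POSITIVE
query hen: checks bit2=0, bit4=1, bit5=1 (has a 0) -> no => not a false positive
False positives (alphabetical): fox gnu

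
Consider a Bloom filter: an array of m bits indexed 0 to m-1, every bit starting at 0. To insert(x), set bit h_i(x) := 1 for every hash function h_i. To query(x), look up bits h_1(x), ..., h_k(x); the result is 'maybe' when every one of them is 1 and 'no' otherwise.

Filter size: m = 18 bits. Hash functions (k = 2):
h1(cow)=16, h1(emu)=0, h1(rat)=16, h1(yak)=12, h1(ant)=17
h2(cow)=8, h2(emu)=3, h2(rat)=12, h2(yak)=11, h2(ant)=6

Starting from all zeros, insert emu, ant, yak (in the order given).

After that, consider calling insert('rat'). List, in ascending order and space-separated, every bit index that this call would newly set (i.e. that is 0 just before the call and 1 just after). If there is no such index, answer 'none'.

Answer: 16

Derivation:
Start: bits=000000000000000000
After insert 'emu': sets bits 0 3 -> bits=100100000000000000
After insert 'ant': sets bits 6 17 -> bits=100100100000000001
After insert 'yak': sets bits 11 12 -> bits=100100100001100001
insert 'rat' would touch bits 12 16; currently bit12=1, bit16=0
Bits that are 0 among those (would change 0->1): 16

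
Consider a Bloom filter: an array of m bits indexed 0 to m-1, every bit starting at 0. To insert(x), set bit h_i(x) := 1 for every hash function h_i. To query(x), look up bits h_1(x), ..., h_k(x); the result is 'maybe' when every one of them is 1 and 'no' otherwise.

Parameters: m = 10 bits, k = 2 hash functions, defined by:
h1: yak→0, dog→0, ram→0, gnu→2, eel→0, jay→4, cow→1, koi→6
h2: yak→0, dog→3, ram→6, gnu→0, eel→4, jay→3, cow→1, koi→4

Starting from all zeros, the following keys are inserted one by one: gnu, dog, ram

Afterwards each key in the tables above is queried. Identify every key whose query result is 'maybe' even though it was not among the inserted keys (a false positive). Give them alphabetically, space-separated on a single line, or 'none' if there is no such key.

Start: bits=0000000000
After insert 'gnu': sets bits 0 2 -> bits=1010000000
After insert 'dog': sets bits 0 3 -> bits=1011000000
After insert 'ram': sets bits 0 6 -> bits=1011001000
Not inserted: cow eel jay koi yak — query each against bits=1011001000:
query cow: checks bit1=0 (has a 0) -> no => not a false positive
query eel: checks bit0=1, bit4=0 (has a 0) -> no => not a false positive
query jay: checks bit3=1, bit4=0 (has a 0) -> no => not a false positive
query koi: checks bit4=0, bit6=1 (has a 0) -> no => not a false positive
query yak: checks bit0=1 (all 1) -> maybe => FALSE POSITIVE
False positives (alphabetical): yak

Answer: yak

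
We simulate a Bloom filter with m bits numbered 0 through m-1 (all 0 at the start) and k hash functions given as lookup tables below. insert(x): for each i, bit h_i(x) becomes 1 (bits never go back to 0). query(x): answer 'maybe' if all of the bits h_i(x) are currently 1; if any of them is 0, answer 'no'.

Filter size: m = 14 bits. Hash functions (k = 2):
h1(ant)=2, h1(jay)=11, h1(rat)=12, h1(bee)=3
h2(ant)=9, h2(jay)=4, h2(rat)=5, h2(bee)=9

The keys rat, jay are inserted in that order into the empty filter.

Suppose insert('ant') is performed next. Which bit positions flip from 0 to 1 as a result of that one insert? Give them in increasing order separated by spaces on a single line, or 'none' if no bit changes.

Answer: 2 9

Derivation:
Start: bits=00000000000000
After insert 'rat': sets bits 5 12 -> bits=00000100000010
After insert 'jay': sets bits 4 11 -> bits=00001100000110
insert 'ant' would touch bits 2 9; currently bit2=0, bit9=0
Bits that are 0 among those (would change 0->1): 2 9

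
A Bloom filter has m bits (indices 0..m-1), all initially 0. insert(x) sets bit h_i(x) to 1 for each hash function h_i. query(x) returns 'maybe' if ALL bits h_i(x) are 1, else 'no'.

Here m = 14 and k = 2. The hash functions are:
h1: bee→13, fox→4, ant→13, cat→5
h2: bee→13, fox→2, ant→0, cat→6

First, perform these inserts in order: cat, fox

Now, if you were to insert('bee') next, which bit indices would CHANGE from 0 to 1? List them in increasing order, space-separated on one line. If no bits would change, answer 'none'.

Start: bits=00000000000000
After insert 'cat': sets bits 5 6 -> bits=00000110000000
After insert 'fox': sets bits 2 4 -> bits=00101110000000
insert 'bee' would touch bits 13; currently bit13=0
Bits that are 0 among those (would change 0->1): 13

Answer: 13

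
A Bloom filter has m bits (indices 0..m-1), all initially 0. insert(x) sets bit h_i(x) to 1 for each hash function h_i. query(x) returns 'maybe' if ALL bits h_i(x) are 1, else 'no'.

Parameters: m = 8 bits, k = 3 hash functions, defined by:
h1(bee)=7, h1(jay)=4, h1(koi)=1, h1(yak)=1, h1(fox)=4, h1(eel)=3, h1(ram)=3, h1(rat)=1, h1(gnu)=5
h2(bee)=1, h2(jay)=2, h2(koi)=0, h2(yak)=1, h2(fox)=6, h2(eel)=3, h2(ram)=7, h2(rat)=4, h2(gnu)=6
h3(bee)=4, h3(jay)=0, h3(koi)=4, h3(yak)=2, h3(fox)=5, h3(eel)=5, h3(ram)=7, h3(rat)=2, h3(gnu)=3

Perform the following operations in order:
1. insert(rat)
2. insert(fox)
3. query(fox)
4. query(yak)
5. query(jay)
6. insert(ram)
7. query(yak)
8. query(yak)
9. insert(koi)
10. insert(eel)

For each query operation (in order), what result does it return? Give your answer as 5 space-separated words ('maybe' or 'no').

Start: bits=00000000
Op 1: insert rat -> sets bits 1 2 4 -> bits=01101000
Op 2: insert fox -> sets bits 4 5 6 -> bits=01101110
Op 3: query fox -> checks bit4=1, bit5=1, bit6=1 (all 1) -> maybe
Op 4: query yak -> checks bit1=1, bit2=1 (all 1) -> maybe
Op 5: query jay -> checks bit0=0, bit2=1, bit4=1 (has a 0) -> no
Op 6: insert ram -> sets bits 3 7 -> bits=01111111
Op 7: query yak -> checks bit1=1, bit2=1 (all 1) -> maybe
Op 8: query yak -> checks bit1=1, bit2=1 (all 1) -> maybe
Op 9: insert koi -> sets bits 0 1 4 -> bits=11111111
Op 10: insert eel -> sets bits 3 5 -> bits=11111111
Query results in order: maybe maybe no maybe maybe

Answer: maybe maybe no maybe maybe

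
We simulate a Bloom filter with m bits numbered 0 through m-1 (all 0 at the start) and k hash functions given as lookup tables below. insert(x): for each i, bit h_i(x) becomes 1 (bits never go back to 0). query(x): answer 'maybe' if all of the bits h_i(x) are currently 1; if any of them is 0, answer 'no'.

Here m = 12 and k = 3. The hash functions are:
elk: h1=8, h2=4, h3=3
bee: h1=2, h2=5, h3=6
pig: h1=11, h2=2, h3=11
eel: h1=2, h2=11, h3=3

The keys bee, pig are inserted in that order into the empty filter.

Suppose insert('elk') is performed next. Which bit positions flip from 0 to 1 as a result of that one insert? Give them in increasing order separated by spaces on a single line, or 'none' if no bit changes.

Answer: 3 4 8

Derivation:
Start: bits=000000000000
After insert 'bee': sets bits 2 5 6 -> bits=001001100000
After insert 'pig': sets bits 2 11 -> bits=001001100001
insert 'elk' would touch bits 3 4 8; currently bit3=0, bit4=0, bit8=0
Bits that are 0 among those (would change 0->1): 3 4 8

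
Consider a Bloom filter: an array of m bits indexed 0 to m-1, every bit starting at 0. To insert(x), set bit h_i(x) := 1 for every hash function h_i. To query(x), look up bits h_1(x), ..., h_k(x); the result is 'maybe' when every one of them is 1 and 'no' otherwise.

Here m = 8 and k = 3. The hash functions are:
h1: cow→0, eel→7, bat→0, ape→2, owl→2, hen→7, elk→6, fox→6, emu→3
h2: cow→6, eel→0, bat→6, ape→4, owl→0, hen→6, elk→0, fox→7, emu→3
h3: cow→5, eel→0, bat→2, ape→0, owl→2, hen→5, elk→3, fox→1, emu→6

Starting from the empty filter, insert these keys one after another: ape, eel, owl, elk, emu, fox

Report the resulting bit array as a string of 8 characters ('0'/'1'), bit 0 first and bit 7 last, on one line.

Start: bits=00000000
After insert 'ape': sets bits 0 2 4 -> bits=10101000
After insert 'eel': sets bits 0 7 -> bits=10101001
After insert 'owl': sets bits 0 2 -> bits=10101001
After insert 'elk': sets bits 0 3 6 -> bits=10111011
After insert 'emu': sets bits 3 6 -> bits=10111011
After insert 'fox': sets bits 1 6 7 -> bits=11111011

Answer: 11111011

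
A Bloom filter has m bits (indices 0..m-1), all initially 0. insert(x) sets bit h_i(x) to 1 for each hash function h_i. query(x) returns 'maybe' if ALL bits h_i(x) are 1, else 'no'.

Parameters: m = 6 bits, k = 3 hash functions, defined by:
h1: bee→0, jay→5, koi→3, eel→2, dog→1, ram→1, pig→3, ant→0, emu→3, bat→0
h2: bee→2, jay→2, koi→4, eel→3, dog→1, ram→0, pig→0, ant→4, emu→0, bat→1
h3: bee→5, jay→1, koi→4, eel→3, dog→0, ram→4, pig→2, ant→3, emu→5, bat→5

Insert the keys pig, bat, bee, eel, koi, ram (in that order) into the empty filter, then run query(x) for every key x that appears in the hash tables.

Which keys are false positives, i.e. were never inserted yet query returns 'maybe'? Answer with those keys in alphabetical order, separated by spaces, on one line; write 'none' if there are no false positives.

Answer: ant dog emu jay

Derivation:
Start: bits=000000
After insert 'pig': sets bits 0 2 3 -> bits=101100
After insert 'bat': sets bits 0 1 5 -> bits=111101
After insert 'bee': sets bits 0 2 5 -> bits=111101
After insert 'eel': sets bits 2 3 -> bits=111101
After insert 'koi': sets bits 3 4 -> bits=111111
After insert 'ram': sets bits 0 1 4 -> bits=111111
Not inserted: ant dog emu jay — query each against bits=111111:
query ant: checks bit0=1, bit3=1, bit4=1 (all 1) -> maybe => FALSE POSITIVE
query dog: checks bit0=1, bit1=1 (all 1) -> maybe => FALSE POSITIVE
query emu: checks bit0=1, bit3=1, bit5=1 (all 1) -> maybe => FALSE POSITIVE
query jay: checks bit1=1, bit2=1, bit5=1 (all 1) -> maybe => FALSE POSITIVE
False positives (alphabetical): ant dog emu jay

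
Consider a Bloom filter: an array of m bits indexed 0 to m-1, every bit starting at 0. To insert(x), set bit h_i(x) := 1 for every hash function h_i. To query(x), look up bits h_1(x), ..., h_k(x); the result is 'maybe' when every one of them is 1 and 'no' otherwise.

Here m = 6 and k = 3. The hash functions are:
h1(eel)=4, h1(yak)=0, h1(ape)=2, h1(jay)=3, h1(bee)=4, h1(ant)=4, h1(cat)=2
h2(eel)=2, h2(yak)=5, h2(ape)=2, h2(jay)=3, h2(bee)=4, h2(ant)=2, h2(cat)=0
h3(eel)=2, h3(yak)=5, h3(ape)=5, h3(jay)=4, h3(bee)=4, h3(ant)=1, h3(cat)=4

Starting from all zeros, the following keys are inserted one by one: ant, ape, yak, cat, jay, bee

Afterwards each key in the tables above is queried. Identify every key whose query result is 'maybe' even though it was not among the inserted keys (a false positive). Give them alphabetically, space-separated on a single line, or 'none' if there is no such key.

Start: bits=000000
After insert 'ant': sets bits 1 2 4 -> bits=011010
After insert 'ape': sets bits 2 5 -> bits=011011
After insert 'yak': sets bits 0 5 -> bits=111011
After insert 'cat': sets bits 0 2 4 -> bits=111011
After insert 'jay': sets bits 3 4 -> bits=111111
After insert 'bee': sets bits 4 -> bits=111111
Not inserted: eel — query each against bits=111111:
query eel: checks bit2=1, bit4=1 (all 1) -> maybe => FALSE POSITIVE
False positives (alphabetical): eel

Answer: eel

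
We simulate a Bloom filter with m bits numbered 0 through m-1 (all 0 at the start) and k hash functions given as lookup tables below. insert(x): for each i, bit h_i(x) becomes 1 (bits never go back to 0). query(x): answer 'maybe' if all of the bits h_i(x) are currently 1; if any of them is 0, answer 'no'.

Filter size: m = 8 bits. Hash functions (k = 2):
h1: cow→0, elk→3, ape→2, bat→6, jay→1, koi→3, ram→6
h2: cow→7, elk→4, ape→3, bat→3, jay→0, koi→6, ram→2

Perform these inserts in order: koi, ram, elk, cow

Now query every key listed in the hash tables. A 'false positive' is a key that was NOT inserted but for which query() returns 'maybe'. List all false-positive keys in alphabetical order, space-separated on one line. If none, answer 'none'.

Answer: ape bat

Derivation:
Start: bits=00000000
After insert 'koi': sets bits 3 6 -> bits=00010010
After insert 'ram': sets bits 2 6 -> bits=00110010
After insert 'elk': sets bits 3 4 -> bits=00111010
After insert 'cow': sets bits 0 7 -> bits=10111011
Not inserted: ape bat jay — query each against bits=10111011:
query ape: checks bit2=1, bit3=1 (all 1) -> maybe => FALSE POSITIVE
query bat: checks bit3=1, bit6=1 (all 1) -> maybe => FALSE POSITIVE
query jay: checks bit0=1, bit1=0 (has a 0) -> no => not a false positive
False positives (alphabetical): ape bat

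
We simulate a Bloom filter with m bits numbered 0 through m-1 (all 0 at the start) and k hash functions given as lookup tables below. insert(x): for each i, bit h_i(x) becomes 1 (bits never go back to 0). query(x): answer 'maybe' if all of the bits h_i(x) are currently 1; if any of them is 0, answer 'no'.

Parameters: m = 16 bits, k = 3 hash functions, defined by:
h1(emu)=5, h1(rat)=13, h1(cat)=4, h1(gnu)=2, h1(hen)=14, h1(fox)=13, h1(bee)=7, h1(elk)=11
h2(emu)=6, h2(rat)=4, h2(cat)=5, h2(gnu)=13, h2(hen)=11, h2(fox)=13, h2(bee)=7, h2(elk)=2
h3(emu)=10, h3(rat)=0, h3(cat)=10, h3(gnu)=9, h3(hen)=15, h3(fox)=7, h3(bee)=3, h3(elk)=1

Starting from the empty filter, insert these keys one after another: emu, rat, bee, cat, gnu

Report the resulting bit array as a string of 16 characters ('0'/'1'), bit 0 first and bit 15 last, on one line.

Start: bits=0000000000000000
After insert 'emu': sets bits 5 6 10 -> bits=0000011000100000
After insert 'rat': sets bits 0 4 13 -> bits=1000111000100100
After insert 'bee': sets bits 3 7 -> bits=1001111100100100
After insert 'cat': sets bits 4 5 10 -> bits=1001111100100100
After insert 'gnu': sets bits 2 9 13 -> bits=1011111101100100

Answer: 1011111101100100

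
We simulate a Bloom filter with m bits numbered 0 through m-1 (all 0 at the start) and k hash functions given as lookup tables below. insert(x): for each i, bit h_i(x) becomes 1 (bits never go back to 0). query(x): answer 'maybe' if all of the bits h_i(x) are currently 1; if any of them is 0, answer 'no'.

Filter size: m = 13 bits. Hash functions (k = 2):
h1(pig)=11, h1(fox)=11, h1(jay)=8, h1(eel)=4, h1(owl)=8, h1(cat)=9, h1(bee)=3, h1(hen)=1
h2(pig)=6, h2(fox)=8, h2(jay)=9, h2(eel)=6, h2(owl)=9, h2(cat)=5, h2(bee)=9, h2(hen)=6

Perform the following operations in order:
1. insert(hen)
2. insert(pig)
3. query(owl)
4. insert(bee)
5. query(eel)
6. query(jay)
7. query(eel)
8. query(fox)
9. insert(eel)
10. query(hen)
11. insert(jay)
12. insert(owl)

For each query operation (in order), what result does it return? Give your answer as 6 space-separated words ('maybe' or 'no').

Start: bits=0000000000000
Op 1: insert hen -> sets bits 1 6 -> bits=0100001000000
Op 2: insert pig -> sets bits 6 11 -> bits=0100001000010
Op 3: query owl -> checks bit8=0, bit9=0 (has a 0) -> no
Op 4: insert bee -> sets bits 3 9 -> bits=0101001001010
Op 5: query eel -> checks bit4=0, bit6=1 (has a 0) -> no
Op 6: query jay -> checks bit8=0, bit9=1 (has a 0) -> no
Op 7: query eel -> checks bit4=0, bit6=1 (has a 0) -> no
Op 8: query fox -> checks bit8=0, bit11=1 (has a 0) -> no
Op 9: insert eel -> sets bits 4 6 -> bits=0101101001010
Op 10: query hen -> checks bit1=1, bit6=1 (all 1) -> maybe
Op 11: insert jay -> sets bits 8 9 -> bits=0101101011010
Op 12: insert owl -> sets bits 8 9 -> bits=0101101011010
Query results in order: no no no no no maybe

Answer: no no no no no maybe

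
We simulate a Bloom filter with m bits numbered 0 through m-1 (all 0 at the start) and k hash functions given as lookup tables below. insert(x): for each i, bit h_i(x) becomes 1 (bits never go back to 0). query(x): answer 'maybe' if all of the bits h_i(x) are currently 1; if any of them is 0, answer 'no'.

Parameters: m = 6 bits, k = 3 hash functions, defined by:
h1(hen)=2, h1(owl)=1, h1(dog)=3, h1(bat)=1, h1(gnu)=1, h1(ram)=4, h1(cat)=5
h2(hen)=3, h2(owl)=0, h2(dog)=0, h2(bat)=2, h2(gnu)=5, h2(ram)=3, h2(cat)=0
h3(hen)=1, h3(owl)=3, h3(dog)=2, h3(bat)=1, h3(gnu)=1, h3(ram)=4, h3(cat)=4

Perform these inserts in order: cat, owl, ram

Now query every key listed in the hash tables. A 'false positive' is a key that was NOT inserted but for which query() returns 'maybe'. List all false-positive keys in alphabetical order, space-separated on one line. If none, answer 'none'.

Answer: gnu

Derivation:
Start: bits=000000
After insert 'cat': sets bits 0 4 5 -> bits=100011
After insert 'owl': sets bits 0 1 3 -> bits=110111
After insert 'ram': sets bits 3 4 -> bits=110111
Not inserted: bat dog gnu hen — query each against bits=110111:
query bat: checks bit1=1, bit2=0 (has a 0) -> no => not a false positive
query dog: checks bit0=1, bit2=0, bit3=1 (has a 0) -> no => not a false positive
query gnu: checks bit1=1, bit5=1 (all 1) -> maybe => FALSE POSITIVE
query hen: checks bit1=1, bit2=0, bit3=1 (has a 0) -> no => not a false positive
False positives (alphabetical): gnu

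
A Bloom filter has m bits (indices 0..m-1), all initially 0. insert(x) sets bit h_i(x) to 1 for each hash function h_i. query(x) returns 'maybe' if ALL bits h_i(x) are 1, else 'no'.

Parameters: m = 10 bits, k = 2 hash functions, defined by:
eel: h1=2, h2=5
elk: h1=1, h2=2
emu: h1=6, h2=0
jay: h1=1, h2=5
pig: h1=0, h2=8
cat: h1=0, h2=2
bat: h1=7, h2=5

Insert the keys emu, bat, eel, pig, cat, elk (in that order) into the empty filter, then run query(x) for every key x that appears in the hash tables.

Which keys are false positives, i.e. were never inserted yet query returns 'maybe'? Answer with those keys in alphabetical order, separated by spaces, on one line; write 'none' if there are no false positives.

Answer: jay

Derivation:
Start: bits=0000000000
After insert 'emu': sets bits 0 6 -> bits=1000001000
After insert 'bat': sets bits 5 7 -> bits=1000011100
After insert 'eel': sets bits 2 5 -> bits=1010011100
After insert 'pig': sets bits 0 8 -> bits=1010011110
After insert 'cat': sets bits 0 2 -> bits=1010011110
After insert 'elk': sets bits 1 2 -> bits=1110011110
Not inserted: jay — query each against bits=1110011110:
query jay: checks bit1=1, bit5=1 (all 1) -> maybe => FALSE POSITIVE
False positives (alphabetical): jay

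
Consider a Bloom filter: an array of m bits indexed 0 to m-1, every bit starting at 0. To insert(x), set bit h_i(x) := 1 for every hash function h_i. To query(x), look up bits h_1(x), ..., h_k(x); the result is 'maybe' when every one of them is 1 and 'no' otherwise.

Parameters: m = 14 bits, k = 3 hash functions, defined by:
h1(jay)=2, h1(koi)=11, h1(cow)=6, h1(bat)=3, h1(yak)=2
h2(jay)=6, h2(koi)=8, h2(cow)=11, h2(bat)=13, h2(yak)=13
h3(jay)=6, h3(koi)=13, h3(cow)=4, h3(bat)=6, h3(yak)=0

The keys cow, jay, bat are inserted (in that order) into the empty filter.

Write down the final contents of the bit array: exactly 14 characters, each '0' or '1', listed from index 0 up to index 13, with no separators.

Answer: 00111010000101

Derivation:
Start: bits=00000000000000
After insert 'cow': sets bits 4 6 11 -> bits=00001010000100
After insert 'jay': sets bits 2 6 -> bits=00101010000100
After insert 'bat': sets bits 3 6 13 -> bits=00111010000101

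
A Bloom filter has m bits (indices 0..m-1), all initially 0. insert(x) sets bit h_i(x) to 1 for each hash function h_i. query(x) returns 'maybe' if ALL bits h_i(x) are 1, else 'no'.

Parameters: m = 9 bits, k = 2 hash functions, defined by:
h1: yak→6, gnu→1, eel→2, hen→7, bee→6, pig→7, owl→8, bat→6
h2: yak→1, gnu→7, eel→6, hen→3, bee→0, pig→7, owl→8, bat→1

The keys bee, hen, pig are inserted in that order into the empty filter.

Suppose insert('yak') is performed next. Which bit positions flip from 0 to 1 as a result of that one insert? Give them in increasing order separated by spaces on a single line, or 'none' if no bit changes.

Answer: 1

Derivation:
Start: bits=000000000
After insert 'bee': sets bits 0 6 -> bits=100000100
After insert 'hen': sets bits 3 7 -> bits=100100110
After insert 'pig': sets bits 7 -> bits=100100110
insert 'yak' would touch bits 1 6; currently bit1=0, bit6=1
Bits that are 0 among those (would change 0->1): 1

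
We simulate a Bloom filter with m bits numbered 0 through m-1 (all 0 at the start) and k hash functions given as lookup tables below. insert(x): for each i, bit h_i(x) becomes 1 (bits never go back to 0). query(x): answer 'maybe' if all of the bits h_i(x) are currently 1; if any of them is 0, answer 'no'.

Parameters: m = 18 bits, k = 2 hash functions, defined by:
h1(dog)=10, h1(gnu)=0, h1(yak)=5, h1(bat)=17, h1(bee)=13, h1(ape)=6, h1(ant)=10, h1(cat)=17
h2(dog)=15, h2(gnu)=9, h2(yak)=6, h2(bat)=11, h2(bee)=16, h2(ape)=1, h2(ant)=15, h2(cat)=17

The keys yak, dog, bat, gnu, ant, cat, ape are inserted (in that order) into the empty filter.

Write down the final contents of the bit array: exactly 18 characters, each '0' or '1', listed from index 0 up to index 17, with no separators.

Start: bits=000000000000000000
After insert 'yak': sets bits 5 6 -> bits=000001100000000000
After insert 'dog': sets bits 10 15 -> bits=000001100010000100
After insert 'bat': sets bits 11 17 -> bits=000001100011000101
After insert 'gnu': sets bits 0 9 -> bits=100001100111000101
After insert 'ant': sets bits 10 15 -> bits=100001100111000101
After insert 'cat': sets bits 17 -> bits=100001100111000101
After insert 'ape': sets bits 1 6 -> bits=110001100111000101

Answer: 110001100111000101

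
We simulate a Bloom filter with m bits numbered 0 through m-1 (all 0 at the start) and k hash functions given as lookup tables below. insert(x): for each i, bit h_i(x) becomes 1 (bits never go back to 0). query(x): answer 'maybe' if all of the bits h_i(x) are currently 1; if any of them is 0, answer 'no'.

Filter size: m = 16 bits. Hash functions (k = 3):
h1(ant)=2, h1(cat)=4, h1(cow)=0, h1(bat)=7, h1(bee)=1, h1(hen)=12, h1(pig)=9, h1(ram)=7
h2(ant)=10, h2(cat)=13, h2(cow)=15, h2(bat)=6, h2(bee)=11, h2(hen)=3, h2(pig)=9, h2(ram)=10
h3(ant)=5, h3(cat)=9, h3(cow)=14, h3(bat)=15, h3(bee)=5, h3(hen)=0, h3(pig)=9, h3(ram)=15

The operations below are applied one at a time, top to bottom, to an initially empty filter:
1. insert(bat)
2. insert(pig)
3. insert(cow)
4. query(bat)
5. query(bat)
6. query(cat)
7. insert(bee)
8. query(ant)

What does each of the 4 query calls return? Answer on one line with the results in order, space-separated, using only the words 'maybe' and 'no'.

Start: bits=0000000000000000
Op 1: insert bat -> sets bits 6 7 15 -> bits=0000001100000001
Op 2: insert pig -> sets bits 9 -> bits=0000001101000001
Op 3: insert cow -> sets bits 0 14 15 -> bits=1000001101000011
Op 4: query bat -> checks bit6=1, bit7=1, bit15=1 (all 1) -> maybe
Op 5: query bat -> checks bit6=1, bit7=1, bit15=1 (all 1) -> maybe
Op 6: query cat -> checks bit4=0, bit9=1, bit13=0 (has a 0) -> no
Op 7: insert bee -> sets bits 1 5 11 -> bits=1100011101010011
Op 8: query ant -> checks bit2=0, bit5=1, bit10=0 (has a 0) -> no
Query results in order: maybe maybe no no

Answer: maybe maybe no no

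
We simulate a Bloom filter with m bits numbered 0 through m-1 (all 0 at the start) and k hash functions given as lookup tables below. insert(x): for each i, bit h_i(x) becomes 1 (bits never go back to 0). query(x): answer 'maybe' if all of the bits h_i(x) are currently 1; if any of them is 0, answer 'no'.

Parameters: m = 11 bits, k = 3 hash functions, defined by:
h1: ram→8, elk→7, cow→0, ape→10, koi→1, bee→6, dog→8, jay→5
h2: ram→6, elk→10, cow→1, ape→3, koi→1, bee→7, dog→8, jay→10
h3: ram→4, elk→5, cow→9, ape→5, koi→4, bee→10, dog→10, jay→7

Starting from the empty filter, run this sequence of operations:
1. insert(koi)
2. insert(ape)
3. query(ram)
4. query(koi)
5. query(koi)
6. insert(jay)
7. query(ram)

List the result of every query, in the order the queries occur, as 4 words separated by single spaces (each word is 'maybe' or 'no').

Start: bits=00000000000
Op 1: insert koi -> sets bits 1 4 -> bits=01001000000
Op 2: insert ape -> sets bits 3 5 10 -> bits=01011100001
Op 3: query ram -> checks bit4=1, bit6=0, bit8=0 (has a 0) -> no
Op 4: query koi -> checks bit1=1, bit4=1 (all 1) -> maybe
Op 5: query koi -> checks bit1=1, bit4=1 (all 1) -> maybe
Op 6: insert jay -> sets bits 5 7 10 -> bits=01011101001
Op 7: query ram -> checks bit4=1, bit6=0, bit8=0 (has a 0) -> no
Query results in order: no maybe maybe no

Answer: no maybe maybe no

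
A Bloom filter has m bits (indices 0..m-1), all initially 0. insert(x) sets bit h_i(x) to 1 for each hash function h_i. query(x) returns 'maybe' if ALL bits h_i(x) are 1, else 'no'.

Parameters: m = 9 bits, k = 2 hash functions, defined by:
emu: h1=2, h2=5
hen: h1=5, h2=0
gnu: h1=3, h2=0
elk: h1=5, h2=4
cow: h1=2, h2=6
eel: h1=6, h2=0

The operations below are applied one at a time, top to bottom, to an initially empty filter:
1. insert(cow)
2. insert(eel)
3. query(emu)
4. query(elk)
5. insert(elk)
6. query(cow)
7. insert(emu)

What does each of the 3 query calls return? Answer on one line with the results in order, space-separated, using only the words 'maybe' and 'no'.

Answer: no no maybe

Derivation:
Start: bits=000000000
Op 1: insert cow -> sets bits 2 6 -> bits=001000100
Op 2: insert eel -> sets bits 0 6 -> bits=101000100
Op 3: query emu -> checks bit2=1, bit5=0 (has a 0) -> no
Op 4: query elk -> checks bit4=0, bit5=0 (has a 0) -> no
Op 5: insert elk -> sets bits 4 5 -> bits=101011100
Op 6: query cow -> checks bit2=1, bit6=1 (all 1) -> maybe
Op 7: insert emu -> sets bits 2 5 -> bits=101011100
Query results in order: no no maybe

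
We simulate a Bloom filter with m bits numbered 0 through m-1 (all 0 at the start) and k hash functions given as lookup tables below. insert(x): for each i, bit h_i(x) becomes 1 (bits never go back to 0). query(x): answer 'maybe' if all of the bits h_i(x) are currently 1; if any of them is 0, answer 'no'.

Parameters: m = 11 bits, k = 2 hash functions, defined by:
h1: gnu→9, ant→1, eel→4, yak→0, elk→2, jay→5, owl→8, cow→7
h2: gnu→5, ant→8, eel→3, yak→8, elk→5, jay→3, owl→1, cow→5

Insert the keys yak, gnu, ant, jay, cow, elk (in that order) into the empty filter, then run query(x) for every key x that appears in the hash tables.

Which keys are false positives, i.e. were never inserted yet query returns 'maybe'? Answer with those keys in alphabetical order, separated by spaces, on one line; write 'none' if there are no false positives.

Answer: owl

Derivation:
Start: bits=00000000000
After insert 'yak': sets bits 0 8 -> bits=10000000100
After insert 'gnu': sets bits 5 9 -> bits=10000100110
After insert 'ant': sets bits 1 8 -> bits=11000100110
After insert 'jay': sets bits 3 5 -> bits=11010100110
After insert 'cow': sets bits 5 7 -> bits=11010101110
After insert 'elk': sets bits 2 5 -> bits=11110101110
Not inserted: eel owl — query each against bits=11110101110:
query eel: checks bit3=1, bit4=0 (has a 0) -> no => not a false positive
query owl: checks bit1=1, bit8=1 (all 1) -> maybe => FALSE POSITIVE
False positives (alphabetical): owl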